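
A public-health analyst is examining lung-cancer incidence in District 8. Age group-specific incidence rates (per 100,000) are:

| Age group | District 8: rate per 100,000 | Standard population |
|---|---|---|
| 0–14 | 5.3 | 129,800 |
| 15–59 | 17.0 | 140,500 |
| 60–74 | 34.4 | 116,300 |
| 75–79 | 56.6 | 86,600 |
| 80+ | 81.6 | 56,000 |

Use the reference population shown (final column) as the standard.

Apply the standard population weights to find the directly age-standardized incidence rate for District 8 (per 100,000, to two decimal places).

31.27

Standard total = 529,200; weights = 0.2453, 0.2655, 0.2198, 0.1636, 0.1058.
Standardized rate: 0.2453×5.3 + 0.2655×17.0 + 0.2198×34.4 + 0.1636×56.6 + 0.1058×81.6 = 31.2704 per 100,000.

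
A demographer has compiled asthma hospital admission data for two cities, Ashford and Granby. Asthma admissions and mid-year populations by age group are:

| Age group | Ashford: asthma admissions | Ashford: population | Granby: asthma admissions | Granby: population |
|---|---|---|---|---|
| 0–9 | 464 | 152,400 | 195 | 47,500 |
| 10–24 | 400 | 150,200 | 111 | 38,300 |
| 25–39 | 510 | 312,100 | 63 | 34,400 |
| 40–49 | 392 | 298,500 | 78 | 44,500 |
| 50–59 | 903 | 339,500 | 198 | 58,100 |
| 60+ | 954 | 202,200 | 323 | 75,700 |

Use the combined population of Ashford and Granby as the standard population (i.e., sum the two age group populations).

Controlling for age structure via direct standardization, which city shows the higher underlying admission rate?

Granby

Age-specific rates per 10,000 for Ashford: 30.45, 26.63, 16.34, 13.13, 26.60, 47.18.
For Granby: 41.05, 28.98, 18.31, 17.53, 34.08, 42.67.
Combined standard total = 1,753,400; weights = 0.1140, 0.1075, 0.1976, 0.1956, 0.2268, 0.1585.
Ashford: 0.1140×30.45 + 0.1075×26.63 + 0.1976×16.34 + 0.1956×13.13 + 0.2268×26.60 + 0.1585×47.18 = 25.6414 per 10,000.
Granby: 0.1140×41.05 + 0.1075×28.98 + 0.1976×18.31 + 0.1956×17.53 + 0.2268×34.08 + 0.1585×42.67 = 29.3343 per 10,000.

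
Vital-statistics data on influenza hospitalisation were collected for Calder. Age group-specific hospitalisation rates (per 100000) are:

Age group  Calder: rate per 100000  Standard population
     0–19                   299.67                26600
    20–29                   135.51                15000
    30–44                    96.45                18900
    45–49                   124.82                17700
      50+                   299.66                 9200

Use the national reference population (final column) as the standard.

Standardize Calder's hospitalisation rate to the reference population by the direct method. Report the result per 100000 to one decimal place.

192.1

Standard total = 87400; weights = 0.3043, 0.1716, 0.2162, 0.2025, 0.1053.
Standardized rate: 0.3043×299.67 + 0.1716×135.51 + 0.2162×96.45 + 0.2025×124.82 + 0.1053×299.66 = 192.1392 per 100000.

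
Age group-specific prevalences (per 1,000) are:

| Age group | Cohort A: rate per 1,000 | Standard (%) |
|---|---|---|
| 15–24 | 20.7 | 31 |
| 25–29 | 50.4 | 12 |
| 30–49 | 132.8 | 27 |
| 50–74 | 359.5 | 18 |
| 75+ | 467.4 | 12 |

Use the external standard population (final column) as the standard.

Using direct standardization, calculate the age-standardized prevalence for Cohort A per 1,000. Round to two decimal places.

169.12

Standard weights: 0.31, 0.12, 0.27, 0.18, 0.12.
Standardized rate: 0.3100×20.7 + 0.1200×50.4 + 0.2700×132.8 + 0.1800×359.5 + 0.1200×467.4 = 169.1190 per 1,000.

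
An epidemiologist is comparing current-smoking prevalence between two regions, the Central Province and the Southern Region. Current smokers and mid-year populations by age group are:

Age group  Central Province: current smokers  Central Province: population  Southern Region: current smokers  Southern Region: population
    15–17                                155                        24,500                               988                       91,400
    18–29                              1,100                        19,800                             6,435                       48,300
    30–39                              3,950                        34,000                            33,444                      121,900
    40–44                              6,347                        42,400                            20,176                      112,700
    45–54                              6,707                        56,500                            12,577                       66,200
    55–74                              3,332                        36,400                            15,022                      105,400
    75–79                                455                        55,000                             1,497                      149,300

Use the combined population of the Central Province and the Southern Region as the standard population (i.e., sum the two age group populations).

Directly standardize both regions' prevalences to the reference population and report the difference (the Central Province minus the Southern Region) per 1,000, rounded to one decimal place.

-53.3

Age-specific rates per 1,000 for the Central Province: 6.327, 55.556, 116.176, 149.693, 118.708, 91.538, 8.273.
For the Southern Region: 10.810, 133.230, 274.356, 179.024, 189.985, 142.524, 10.027.
Combined standard total = 963,800; weights = 0.1203, 0.0707, 0.1618, 0.1609, 0.1273, 0.1471, 0.2120.
The Central Province: 0.1203×6.327 + 0.0707×55.556 + 0.1618×116.176 + 0.1609×149.693 + 0.1273×118.708 + 0.1471×91.538 + 0.2120×8.273 = 77.9017 per 1,000.
The Southern Region: 0.1203×10.810 + 0.0707×133.230 + 0.1618×274.356 + 0.1609×179.024 + 0.1273×189.985 + 0.1471×142.524 + 0.2120×10.027 = 131.1828 per 1,000.
Difference = 77.9017 − 131.1828 = -53.2811.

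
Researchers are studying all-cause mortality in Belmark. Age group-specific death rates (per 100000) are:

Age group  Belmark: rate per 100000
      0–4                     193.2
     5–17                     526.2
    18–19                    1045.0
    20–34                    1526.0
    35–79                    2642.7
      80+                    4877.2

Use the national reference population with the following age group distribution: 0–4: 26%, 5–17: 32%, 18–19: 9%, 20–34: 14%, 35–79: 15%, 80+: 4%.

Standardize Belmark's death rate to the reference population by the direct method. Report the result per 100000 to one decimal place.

Standard weights: 0.26, 0.32, 0.09, 0.14, 0.15, 0.04.
Standardized rate: 0.2600×193.2 + 0.3200×526.2 + 0.0900×1045.0 + 0.1400×1526.0 + 0.1500×2642.7 + 0.0400×4877.2 = 1117.7990 per 100000.

1117.8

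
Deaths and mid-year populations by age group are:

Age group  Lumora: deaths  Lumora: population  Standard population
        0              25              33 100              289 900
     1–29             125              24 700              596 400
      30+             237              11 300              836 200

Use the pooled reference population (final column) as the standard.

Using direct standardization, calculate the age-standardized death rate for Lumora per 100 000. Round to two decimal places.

1206.11

Age-specific rates per 100 000 for Lumora: 75.53, 506.07, 2097.35.
Standard total = 1 722 500; weights = 0.1683, 0.3462, 0.4855.
Standardized rate: 0.1683×75.53 + 0.3462×506.07 + 0.4855×2097.35 = 1206.1060 per 100 000.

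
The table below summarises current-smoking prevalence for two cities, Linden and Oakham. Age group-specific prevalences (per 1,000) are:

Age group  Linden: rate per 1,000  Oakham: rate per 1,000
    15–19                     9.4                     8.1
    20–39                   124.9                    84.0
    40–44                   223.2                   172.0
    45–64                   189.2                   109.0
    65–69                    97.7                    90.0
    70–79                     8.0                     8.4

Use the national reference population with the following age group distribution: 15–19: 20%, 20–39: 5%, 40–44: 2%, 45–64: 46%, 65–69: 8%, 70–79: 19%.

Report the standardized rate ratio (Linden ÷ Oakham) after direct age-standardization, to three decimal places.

1.598

Standard weights: 0.20, 0.05, 0.02, 0.46, 0.08, 0.19.
Linden: 0.2000×9.4 + 0.0500×124.9 + 0.0200×223.2 + 0.4600×189.2 + 0.0800×97.7 + 0.1900×8.0 = 108.9570 per 1,000.
Oakham: 0.2000×8.1 + 0.0500×84.0 + 0.0200×172.0 + 0.4600×109.0 + 0.0800×90.0 + 0.1900×8.4 = 68.1960 per 1,000.
Ratio = 108.9570 ÷ 68.1960 = 1.59770.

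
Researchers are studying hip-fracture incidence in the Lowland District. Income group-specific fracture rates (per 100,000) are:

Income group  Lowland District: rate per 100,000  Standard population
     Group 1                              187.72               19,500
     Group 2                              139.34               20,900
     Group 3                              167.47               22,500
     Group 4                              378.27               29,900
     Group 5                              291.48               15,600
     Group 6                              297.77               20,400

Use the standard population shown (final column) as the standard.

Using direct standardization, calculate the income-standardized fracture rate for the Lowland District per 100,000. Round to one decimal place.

Standard total = 128,800; weights = 0.1514, 0.1623, 0.1747, 0.2321, 0.1211, 0.1584.
Standardized rate: 0.1514×187.72 + 0.1623×139.34 + 0.1747×167.47 + 0.2321×378.27 + 0.1211×291.48 + 0.1584×297.77 = 250.5644 per 100,000.

250.6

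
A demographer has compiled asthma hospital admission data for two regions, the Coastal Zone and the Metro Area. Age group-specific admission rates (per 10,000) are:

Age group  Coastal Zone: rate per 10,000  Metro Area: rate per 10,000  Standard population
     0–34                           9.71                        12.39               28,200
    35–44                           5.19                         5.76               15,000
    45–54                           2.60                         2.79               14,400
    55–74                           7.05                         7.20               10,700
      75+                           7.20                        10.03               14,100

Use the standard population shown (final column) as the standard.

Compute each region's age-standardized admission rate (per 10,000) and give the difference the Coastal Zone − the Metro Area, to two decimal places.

Standard total = 82,400; weights = 0.3422, 0.1820, 0.1748, 0.1299, 0.1711.
The Coastal Zone: 0.3422×9.71 + 0.1820×5.19 + 0.1748×2.60 + 0.1299×7.05 + 0.1711×7.20 = 6.8697 per 10,000.
The Metro Area: 0.3422×12.39 + 0.1820×5.76 + 0.1748×2.79 + 0.1299×7.20 + 0.1711×10.03 = 8.4276 per 10,000.
Difference = 6.8697 − 8.4276 = -1.5579.

-1.56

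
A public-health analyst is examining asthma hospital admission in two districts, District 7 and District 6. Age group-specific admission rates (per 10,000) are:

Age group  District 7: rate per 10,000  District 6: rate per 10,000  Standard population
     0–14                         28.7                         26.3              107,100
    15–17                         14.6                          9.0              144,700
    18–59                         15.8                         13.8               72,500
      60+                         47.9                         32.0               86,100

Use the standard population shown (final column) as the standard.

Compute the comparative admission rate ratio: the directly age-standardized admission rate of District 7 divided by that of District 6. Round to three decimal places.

1.328

Standard total = 410,400; weights = 0.2610, 0.3526, 0.1767, 0.2098.
District 7: 0.2610×28.7 + 0.3526×14.6 + 0.1767×15.8 + 0.2098×47.9 = 25.4778 per 10,000.
District 6: 0.2610×26.3 + 0.3526×9.0 + 0.1767×13.8 + 0.2098×32.0 = 19.1879 per 10,000.
Ratio = 25.4778 ÷ 19.1879 = 1.32780.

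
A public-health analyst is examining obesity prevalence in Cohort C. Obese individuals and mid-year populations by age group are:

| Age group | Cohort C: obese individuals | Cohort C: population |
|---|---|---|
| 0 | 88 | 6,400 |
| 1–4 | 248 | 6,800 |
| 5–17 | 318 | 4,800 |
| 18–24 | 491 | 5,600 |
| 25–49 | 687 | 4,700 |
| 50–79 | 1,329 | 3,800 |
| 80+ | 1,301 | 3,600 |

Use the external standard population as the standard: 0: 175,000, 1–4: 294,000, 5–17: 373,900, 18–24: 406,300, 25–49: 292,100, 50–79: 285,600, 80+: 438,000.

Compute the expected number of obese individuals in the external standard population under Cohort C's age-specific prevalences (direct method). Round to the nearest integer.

374393

Age-specific rates per 1,000 for Cohort C: 13.750, 36.471, 66.250, 87.679, 146.170, 349.737, 361.389.
Expected obese individuals = Σ (standard pop × age-specific rate ÷ 1,000)
= 175,000×13.750/1,000 + 294,000×36.471/1,000 + 373,900×66.250/1,000 + 406,300×87.679/1,000 + 292,100×146.170/1,000 + 285,600×349.737/1,000 + 438,000×361.389/1,000
= 2406.25 + 10722.35 + 24770.88 + 35623.80 + 42696.32 + 99884.84 + 158288.33 = 374392.78.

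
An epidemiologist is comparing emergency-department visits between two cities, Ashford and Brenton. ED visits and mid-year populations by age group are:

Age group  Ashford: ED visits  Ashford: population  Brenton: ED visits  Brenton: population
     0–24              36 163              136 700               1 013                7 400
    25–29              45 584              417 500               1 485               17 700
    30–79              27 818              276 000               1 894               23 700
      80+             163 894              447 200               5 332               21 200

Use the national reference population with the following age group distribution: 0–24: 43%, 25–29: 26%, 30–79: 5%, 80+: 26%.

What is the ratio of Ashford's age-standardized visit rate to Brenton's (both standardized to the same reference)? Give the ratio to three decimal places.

1.616

Age-specific rates per 1 000 for Ashford: 264.543, 109.183, 100.790, 366.489.
For Brenton: 136.892, 83.898, 79.916, 251.509.
Standard weights: 0.43, 0.26, 0.05, 0.26.
Ashford: 0.4300×264.543 + 0.2600×109.183 + 0.0500×100.790 + 0.2600×366.489 = 242.4677 per 1 000.
Brenton: 0.4300×136.892 + 0.2600×83.898 + 0.0500×79.916 + 0.2600×251.509 = 150.0653 per 1 000.
Ratio = 242.4677 ÷ 150.0653 = 1.61575.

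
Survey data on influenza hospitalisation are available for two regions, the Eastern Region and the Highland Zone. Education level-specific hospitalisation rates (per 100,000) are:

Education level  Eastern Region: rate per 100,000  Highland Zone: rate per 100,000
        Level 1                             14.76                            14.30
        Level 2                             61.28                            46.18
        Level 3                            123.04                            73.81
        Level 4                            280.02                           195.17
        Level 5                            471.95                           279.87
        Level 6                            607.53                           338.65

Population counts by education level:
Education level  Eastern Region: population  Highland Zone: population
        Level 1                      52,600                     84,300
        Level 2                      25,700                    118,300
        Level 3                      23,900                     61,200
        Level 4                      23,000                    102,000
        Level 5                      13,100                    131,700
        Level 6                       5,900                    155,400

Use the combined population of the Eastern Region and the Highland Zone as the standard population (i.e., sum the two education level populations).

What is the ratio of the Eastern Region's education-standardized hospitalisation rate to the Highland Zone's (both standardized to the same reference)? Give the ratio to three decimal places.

Combined standard total = 797,100; weights = 0.1717, 0.1807, 0.1068, 0.1568, 0.1817, 0.2024.
The Eastern Region: 0.1717×14.76 + 0.1807×61.28 + 0.1068×123.04 + 0.1568×280.02 + 0.1817×471.95 + 0.2024×607.53 = 279.3265 per 100,000.
The Highland Zone: 0.1717×14.30 + 0.1807×46.18 + 0.1068×73.81 + 0.1568×195.17 + 0.1817×279.87 + 0.2024×338.65 = 168.6545 per 100,000.
Ratio = 279.3265 ÷ 168.6545 = 1.65621.

1.656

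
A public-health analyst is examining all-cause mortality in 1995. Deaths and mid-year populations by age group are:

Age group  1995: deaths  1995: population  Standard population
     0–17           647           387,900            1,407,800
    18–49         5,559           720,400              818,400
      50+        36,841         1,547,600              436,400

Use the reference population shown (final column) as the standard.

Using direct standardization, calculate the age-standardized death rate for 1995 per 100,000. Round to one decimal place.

Age-specific rates per 100,000 for 1995: 166.80, 771.65, 2380.52.
Standard total = 2,662,600; weights = 0.5287, 0.3074, 0.1639.
Standardized rate: 0.5287×166.80 + 0.3074×771.65 + 0.1639×2380.52 = 715.5404 per 100,000.

715.5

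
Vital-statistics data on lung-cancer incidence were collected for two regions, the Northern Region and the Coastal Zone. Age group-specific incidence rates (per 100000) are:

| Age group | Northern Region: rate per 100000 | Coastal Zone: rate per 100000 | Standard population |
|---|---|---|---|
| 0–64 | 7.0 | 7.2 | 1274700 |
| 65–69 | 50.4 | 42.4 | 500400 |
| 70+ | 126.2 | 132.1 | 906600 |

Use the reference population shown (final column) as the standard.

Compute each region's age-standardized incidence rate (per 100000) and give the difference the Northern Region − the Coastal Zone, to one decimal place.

-0.6

Standard total = 2681700; weights = 0.4753, 0.1866, 0.3381.
The Northern Region: 0.4753×7.0 + 0.1866×50.4 + 0.3381×126.2 = 55.3962 per 100000.
The Coastal Zone: 0.4753×7.2 + 0.1866×42.4 + 0.3381×132.1 = 55.9931 per 100000.
Difference = 55.3962 − 55.9931 = -0.5969.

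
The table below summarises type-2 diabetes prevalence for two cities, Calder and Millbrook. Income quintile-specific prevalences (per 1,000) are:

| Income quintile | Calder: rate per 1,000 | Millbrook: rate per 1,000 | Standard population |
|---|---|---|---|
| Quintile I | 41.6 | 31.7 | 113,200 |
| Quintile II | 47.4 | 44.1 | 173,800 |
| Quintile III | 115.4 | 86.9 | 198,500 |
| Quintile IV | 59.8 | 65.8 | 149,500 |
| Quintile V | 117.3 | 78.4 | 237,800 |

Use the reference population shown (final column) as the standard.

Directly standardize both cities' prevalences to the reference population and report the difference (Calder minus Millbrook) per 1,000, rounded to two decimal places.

17.99

Standard total = 872,800; weights = 0.1297, 0.1991, 0.2274, 0.1713, 0.2725.
Calder: 0.1297×41.6 + 0.1991×47.4 + 0.2274×115.4 + 0.1713×59.8 + 0.2725×117.3 = 83.2816 per 1,000.
Millbrook: 0.1297×31.7 + 0.1991×44.1 + 0.2274×86.9 + 0.1713×65.8 + 0.2725×78.4 = 65.2879 per 1,000.
Difference = 83.2816 − 65.2879 = 17.9937.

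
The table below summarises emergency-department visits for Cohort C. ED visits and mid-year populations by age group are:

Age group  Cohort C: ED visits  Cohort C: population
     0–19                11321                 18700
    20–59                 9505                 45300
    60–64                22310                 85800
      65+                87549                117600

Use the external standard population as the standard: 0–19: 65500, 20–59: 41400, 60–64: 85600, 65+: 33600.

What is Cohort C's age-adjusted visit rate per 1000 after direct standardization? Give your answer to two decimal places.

Age-specific rates per 1000 for Cohort C: 605.401, 209.823, 260.023, 744.464.
Standard total = 226100; weights = 0.2897, 0.1831, 0.3786, 0.1486.
Standardized rate: 0.2897×605.401 + 0.1831×209.823 + 0.3786×260.023 + 0.1486×744.464 = 422.8768 per 1000.

422.88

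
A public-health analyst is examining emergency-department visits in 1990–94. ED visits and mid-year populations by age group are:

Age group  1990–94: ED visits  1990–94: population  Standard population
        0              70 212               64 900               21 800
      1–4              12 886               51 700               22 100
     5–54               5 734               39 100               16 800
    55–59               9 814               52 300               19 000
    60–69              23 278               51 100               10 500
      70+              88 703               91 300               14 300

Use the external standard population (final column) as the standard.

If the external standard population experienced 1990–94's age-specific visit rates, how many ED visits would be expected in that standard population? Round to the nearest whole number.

Age-specific rates per 1 000 for 1990–94: 1081.849, 249.246, 146.650, 187.648, 455.538, 971.555.
Expected ED visits = Σ (standard pop × age-specific rate ÷ 1 000)
= 21 800×1081.849/1 000 + 22 100×249.246/1 000 + 16 800×146.650/1 000 + 19 000×187.648/1 000 + 10 500×455.538/1 000 + 14 300×971.555/1 000
= 23584.31 + 5508.33 + 2463.71 + 3565.32 + 4783.15 + 13893.24 = 53798.06.

53798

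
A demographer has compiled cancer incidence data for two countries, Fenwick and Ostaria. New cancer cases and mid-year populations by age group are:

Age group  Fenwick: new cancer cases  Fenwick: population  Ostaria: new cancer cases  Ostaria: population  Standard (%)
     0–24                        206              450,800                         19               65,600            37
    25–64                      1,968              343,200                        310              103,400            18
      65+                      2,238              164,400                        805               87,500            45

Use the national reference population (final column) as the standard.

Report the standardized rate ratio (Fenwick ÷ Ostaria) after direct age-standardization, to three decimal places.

Age-specific rates per 100,000 for Fenwick: 45.70, 573.43, 1361.31.
For Ostaria: 28.96, 299.81, 920.00.
Standard weights: 0.37, 0.18, 0.45.
Fenwick: 0.3700×45.70 + 0.1800×573.43 + 0.4500×1361.31 = 732.7157 per 100,000.
Ostaria: 0.3700×28.96 + 0.1800×299.81 + 0.4500×920.00 = 478.6816 per 100,000.
Ratio = 732.7157 ÷ 478.6816 = 1.53070.

1.531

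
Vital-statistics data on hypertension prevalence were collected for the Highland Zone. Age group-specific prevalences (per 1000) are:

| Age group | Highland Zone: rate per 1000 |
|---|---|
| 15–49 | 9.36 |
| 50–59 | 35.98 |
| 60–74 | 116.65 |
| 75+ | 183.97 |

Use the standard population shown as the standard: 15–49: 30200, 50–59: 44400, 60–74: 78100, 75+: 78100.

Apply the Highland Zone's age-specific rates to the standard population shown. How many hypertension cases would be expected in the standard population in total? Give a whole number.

Expected hypertension cases = Σ (standard pop × age-specific rate ÷ 1000)
= 30200×9.36/1000 + 44400×35.98/1000 + 78100×116.65/1000 + 78100×183.97/1000
= 282.67 + 1597.51 + 9110.36 + 14368.06 = 25358.61.

25359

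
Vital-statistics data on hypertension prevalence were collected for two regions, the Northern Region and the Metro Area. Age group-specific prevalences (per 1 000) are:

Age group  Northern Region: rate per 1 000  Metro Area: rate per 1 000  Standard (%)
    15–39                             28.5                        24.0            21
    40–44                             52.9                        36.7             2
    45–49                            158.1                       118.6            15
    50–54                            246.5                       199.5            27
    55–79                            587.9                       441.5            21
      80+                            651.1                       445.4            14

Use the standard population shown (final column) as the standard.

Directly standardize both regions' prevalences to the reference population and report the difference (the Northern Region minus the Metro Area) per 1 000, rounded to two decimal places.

79.43

Standard weights: 0.21, 0.02, 0.15, 0.27, 0.21, 0.14.
The Northern Region: 0.2100×28.5 + 0.0200×52.9 + 0.1500×158.1 + 0.2700×246.5 + 0.2100×587.9 + 0.1400×651.1 = 311.9260 per 1 000.
The Metro Area: 0.2100×24.0 + 0.0200×36.7 + 0.1500×118.6 + 0.2700×199.5 + 0.2100×441.5 + 0.1400×445.4 = 232.5000 per 1 000.
Difference = 311.9260 − 232.5000 = 79.4260.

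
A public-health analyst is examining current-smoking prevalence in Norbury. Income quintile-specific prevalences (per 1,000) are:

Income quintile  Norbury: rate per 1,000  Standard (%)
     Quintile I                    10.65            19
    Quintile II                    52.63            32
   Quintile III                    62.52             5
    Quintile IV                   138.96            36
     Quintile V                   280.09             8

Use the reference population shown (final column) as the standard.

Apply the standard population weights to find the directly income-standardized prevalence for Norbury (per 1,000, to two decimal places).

94.42

Standard weights: 0.19, 0.32, 0.05, 0.36, 0.08.
Standardized rate: 0.1900×10.65 + 0.3200×52.63 + 0.0500×62.52 + 0.3600×138.96 + 0.0800×280.09 = 94.4239 per 1,000.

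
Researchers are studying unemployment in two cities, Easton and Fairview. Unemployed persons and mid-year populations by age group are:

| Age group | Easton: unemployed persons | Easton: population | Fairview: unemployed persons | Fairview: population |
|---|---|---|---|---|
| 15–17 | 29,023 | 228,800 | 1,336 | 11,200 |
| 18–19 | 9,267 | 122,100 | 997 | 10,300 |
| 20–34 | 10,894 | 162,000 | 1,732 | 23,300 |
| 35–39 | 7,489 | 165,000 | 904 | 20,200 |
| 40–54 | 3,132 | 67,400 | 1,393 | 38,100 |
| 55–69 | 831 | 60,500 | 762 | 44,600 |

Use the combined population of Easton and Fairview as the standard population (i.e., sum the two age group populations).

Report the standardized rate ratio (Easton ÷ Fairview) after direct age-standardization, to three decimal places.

Age-specific rates per 1,000 for Easton: 126.849, 75.897, 67.247, 45.388, 46.469, 13.736.
For Fairview: 119.286, 96.796, 74.335, 44.752, 36.562, 17.085.
Combined standard total = 953,500; weights = 0.2517, 0.1389, 0.1943, 0.1942, 0.1106, 0.1102.
Easton: 0.2517×126.849 + 0.1389×75.897 + 0.1943×67.247 + 0.1942×45.388 + 0.1106×46.469 + 0.1102×13.736 = 71.0070 per 1,000.
Fairview: 0.2517×119.286 + 0.1389×96.796 + 0.1943×74.335 + 0.1942×44.752 + 0.1106×36.562 + 0.1102×17.085 = 72.5324 per 1,000.
Ratio = 71.0070 ÷ 72.5324 = 0.97897.

0.979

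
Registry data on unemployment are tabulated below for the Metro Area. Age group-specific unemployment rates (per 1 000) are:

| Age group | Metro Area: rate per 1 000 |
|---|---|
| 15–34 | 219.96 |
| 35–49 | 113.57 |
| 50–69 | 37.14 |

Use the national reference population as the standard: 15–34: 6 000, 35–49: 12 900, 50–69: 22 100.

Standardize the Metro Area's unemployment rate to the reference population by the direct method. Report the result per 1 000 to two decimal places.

87.94

Standard total = 41 000; weights = 0.1463, 0.3146, 0.5390.
Standardized rate: 0.1463×219.96 + 0.3146×113.57 + 0.5390×37.14 = 87.9416 per 1 000.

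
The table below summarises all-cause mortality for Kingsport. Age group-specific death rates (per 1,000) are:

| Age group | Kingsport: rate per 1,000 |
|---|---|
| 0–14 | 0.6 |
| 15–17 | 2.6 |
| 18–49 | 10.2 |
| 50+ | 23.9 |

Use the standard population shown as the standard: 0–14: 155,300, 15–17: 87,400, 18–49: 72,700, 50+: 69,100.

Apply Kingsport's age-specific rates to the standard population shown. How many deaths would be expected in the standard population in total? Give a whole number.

Expected deaths = Σ (standard pop × age-specific rate ÷ 1,000)
= 155,300×0.6/1,000 + 87,400×2.6/1,000 + 72,700×10.2/1,000 + 69,100×23.9/1,000
= 93.18 + 227.24 + 741.54 + 1651.49 = 2713.45.

2713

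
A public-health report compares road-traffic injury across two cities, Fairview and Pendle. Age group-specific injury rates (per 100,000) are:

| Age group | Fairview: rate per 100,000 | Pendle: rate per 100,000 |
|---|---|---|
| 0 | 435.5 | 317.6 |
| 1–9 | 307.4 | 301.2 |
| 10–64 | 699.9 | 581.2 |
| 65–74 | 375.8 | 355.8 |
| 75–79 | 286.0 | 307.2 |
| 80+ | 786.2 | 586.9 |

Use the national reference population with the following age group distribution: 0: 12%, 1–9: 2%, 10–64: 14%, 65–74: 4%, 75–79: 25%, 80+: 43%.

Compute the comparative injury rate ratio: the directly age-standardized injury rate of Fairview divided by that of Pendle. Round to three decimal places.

Standard weights: 0.12, 0.02, 0.14, 0.04, 0.25, 0.43.
Fairview: 0.1200×435.5 + 0.0200×307.4 + 0.1400×699.9 + 0.0400×375.8 + 0.2500×286.0 + 0.4300×786.2 = 580.9920 per 100,000.
Pendle: 0.1200×317.6 + 0.0200×301.2 + 0.1400×581.2 + 0.0400×355.8 + 0.2500×307.2 + 0.4300×586.9 = 468.9030 per 100,000.
Ratio = 580.9920 ÷ 468.9030 = 1.23905.

1.239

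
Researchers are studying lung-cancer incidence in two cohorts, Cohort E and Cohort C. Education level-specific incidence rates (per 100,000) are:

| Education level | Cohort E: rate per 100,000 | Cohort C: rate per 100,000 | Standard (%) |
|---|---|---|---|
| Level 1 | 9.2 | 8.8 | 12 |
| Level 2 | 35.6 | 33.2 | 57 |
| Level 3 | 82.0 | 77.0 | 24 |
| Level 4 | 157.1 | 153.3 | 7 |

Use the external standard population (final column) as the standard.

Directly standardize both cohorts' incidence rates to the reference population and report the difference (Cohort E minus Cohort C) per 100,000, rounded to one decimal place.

2.9

Standard weights: 0.12, 0.57, 0.24, 0.07.
Cohort E: 0.1200×9.2 + 0.5700×35.6 + 0.2400×82.0 + 0.0700×157.1 = 52.0730 per 100,000.
Cohort C: 0.1200×8.8 + 0.5700×33.2 + 0.2400×77.0 + 0.0700×153.3 = 49.1910 per 100,000.
Difference = 52.0730 − 49.1910 = 2.8820.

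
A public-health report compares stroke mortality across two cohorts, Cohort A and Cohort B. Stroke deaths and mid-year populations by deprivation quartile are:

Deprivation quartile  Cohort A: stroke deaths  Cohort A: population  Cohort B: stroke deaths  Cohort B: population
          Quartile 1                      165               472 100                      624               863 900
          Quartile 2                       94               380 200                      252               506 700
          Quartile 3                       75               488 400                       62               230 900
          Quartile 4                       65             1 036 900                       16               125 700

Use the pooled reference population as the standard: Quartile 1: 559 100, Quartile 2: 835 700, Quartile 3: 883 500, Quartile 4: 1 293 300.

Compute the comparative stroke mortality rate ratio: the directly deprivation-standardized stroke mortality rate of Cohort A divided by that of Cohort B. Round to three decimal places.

Deprivation-specific rates per 100 000 for Cohort A: 34.95, 24.72, 15.36, 6.27.
For Cohort B: 72.23, 49.73, 26.85, 12.73.
Standard total = 3 571 600; weights = 0.1565, 0.2340, 0.2474, 0.3621.
Cohort A: 0.1565×34.95 + 0.2340×24.72 + 0.2474×15.36 + 0.3621×6.27 = 17.3247 per 100 000.
Cohort B: 0.1565×72.23 + 0.2340×49.73 + 0.2474×26.85 + 0.3621×12.73 = 34.1953 per 100 000.
Ratio = 17.3247 ÷ 34.1953 = 0.50664.

0.507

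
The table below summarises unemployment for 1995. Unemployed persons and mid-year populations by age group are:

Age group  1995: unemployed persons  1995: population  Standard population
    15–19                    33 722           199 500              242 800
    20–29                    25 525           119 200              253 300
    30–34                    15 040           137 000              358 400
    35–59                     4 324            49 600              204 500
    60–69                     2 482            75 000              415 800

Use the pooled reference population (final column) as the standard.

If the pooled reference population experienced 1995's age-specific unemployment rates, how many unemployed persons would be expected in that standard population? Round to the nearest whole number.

166215

Age-specific rates per 1 000 for 1995: 169.033, 214.136, 109.781, 87.177, 33.093.
Expected unemployed persons = Σ (standard pop × age-specific rate ÷ 1 000)
= 242 800×169.033/1 000 + 253 300×214.136/1 000 + 358 400×109.781/1 000 + 204 500×87.177/1 000 + 415 800×33.093/1 000
= 41041.11 + 54240.63 + 39345.52 + 17827.78 + 13760.21 = 166215.24.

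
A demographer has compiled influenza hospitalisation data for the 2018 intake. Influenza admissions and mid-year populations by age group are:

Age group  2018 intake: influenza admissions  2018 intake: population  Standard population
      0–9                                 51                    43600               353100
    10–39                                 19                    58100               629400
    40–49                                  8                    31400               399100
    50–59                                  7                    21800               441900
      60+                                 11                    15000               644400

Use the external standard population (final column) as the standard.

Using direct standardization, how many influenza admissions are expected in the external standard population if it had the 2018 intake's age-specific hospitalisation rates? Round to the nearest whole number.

1335

Age-specific rates per 100000 for the 2018 intake: 116.97, 32.70, 25.48, 32.11, 73.33.
Expected influenza admissions = Σ (standard pop × age-specific rate ÷ 100000)
= 353100×116.97/100000 + 629400×32.70/100000 + 399100×25.48/100000 + 441900×32.11/100000 + 644400×73.33/100000
= 413.03 + 205.83 + 101.68 + 141.89 + 472.56 = 1334.99.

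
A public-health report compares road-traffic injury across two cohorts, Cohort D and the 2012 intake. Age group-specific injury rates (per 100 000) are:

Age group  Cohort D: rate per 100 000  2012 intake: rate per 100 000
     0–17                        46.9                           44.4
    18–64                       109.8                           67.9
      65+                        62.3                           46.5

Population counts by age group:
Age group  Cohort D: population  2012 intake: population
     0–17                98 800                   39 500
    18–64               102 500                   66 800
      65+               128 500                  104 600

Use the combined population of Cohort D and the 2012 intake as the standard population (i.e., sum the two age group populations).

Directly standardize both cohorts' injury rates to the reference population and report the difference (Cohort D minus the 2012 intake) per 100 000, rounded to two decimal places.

Combined standard total = 540 700; weights = 0.2558, 0.3131, 0.4311.
Cohort D: 0.2558×46.9 + 0.3131×109.8 + 0.4311×62.3 = 73.2338 per 100 000.
The 2012 intake: 0.2558×44.4 + 0.3131×67.9 + 0.4311×46.5 = 52.6635 per 100 000.
Difference = 73.2338 − 52.6635 = 20.5704.

20.57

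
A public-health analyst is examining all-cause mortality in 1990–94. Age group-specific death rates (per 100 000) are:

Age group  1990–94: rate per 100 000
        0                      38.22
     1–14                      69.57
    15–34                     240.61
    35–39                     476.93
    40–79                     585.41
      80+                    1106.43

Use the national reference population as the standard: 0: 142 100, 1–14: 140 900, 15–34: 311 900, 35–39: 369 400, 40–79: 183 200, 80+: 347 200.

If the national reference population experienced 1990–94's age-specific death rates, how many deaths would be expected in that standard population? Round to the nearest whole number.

7579

Expected deaths = Σ (standard pop × age-specific rate ÷ 100 000)
= 142 100×38.22/100 000 + 140 900×69.57/100 000 + 311 900×240.61/100 000 + 369 400×476.93/100 000 + 183 200×585.41/100 000 + 347 200×1106.43/100 000
= 54.31 + 98.02 + 750.46 + 1761.78 + 1072.47 + 3841.52 = 7578.57.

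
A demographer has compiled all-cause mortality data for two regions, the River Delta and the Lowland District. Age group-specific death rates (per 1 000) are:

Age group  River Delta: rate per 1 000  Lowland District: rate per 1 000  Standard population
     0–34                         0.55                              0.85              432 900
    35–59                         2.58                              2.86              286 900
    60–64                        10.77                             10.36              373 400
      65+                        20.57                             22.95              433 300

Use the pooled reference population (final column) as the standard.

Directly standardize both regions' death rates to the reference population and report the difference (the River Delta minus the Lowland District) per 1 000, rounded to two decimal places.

-0.71

Standard total = 1 526 500; weights = 0.2836, 0.1879, 0.2446, 0.2839.
The River Delta: 0.2836×0.55 + 0.1879×2.58 + 0.2446×10.77 + 0.2839×20.57 = 9.1142 per 1 000.
The Lowland District: 0.2836×0.85 + 0.1879×2.86 + 0.2446×10.36 + 0.2839×22.95 = 9.8272 per 1 000.
Difference = 9.1142 − 9.8272 = -0.7130.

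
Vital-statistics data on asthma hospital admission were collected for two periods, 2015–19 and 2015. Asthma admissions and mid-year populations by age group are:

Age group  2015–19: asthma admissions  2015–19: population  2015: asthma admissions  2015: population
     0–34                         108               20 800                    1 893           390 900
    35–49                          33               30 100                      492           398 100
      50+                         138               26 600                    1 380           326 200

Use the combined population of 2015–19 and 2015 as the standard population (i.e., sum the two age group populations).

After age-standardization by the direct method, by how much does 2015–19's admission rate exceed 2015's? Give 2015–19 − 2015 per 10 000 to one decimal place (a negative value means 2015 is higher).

3.5

Age-specific rates per 10 000 for 2015–19: 51.92, 10.96, 51.88.
For 2015: 48.43, 12.36, 42.31.
Combined standard total = 1 192 700; weights = 0.3452, 0.3590, 0.2958.
2015–19: 0.3452×51.92 + 0.3590×10.96 + 0.2958×51.88 = 37.2050 per 10 000.
2015: 0.3452×48.43 + 0.3590×12.36 + 0.2958×42.31 = 33.6670 per 10 000.
Difference = 37.2050 − 33.6670 = 3.5381.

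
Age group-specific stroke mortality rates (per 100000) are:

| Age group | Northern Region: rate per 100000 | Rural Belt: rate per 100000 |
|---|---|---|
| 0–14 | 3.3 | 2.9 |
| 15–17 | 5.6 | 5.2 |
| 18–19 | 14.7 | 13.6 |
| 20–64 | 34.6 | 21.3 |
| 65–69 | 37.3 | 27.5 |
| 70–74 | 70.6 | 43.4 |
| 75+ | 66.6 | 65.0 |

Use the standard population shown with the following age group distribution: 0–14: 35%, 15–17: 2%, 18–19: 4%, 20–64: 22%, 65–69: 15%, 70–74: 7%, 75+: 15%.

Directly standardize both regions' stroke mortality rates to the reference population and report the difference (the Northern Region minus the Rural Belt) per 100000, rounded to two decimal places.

Standard weights: 0.35, 0.02, 0.04, 0.22, 0.15, 0.07, 0.15.
The Northern Region: 0.3500×3.3 + 0.0200×5.6 + 0.0400×14.7 + 0.2200×34.6 + 0.1500×37.3 + 0.0700×70.6 + 0.1500×66.6 = 29.9940 per 100000.
The Rural Belt: 0.3500×2.9 + 0.0200×5.2 + 0.0400×13.6 + 0.2200×21.3 + 0.1500×27.5 + 0.0700×43.4 + 0.1500×65.0 = 23.2620 per 100000.
Difference = 29.9940 − 23.2620 = 6.7320.

6.73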